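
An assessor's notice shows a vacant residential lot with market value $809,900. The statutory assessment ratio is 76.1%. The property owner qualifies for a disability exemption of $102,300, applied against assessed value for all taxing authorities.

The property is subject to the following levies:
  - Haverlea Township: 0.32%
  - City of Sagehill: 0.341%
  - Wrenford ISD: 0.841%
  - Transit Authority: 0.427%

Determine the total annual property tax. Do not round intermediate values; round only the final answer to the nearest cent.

$9,915.71

Assessed value = $809,900 × 0.761 = $616,333.9
Taxable value = $616,333.9 − $102,300 = $514,033.9
Haverlea Township: $514,033.9 × 0.0032 = $1,644.90848
City of Sagehill: $514,033.9 × 0.00341 = $1,752.855599
Wrenford ISD: $514,033.9 × 0.00841 = $4,323.025099
Transit Authority: $514,033.9 × 0.00427 = $2,194.924753
Total = $1,644.90848 + $1,752.855599 + $4,323.025099 + $2,194.924753 = $9,915.713931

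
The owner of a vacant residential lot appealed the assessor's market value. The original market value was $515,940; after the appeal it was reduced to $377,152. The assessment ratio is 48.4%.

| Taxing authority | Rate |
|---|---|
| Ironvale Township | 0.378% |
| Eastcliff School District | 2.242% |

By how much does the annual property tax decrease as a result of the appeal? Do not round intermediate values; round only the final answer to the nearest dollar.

Old assessed value = $515,940 × 0.484 = $249,714.96
New assessed value = $377,152 × 0.484 = $182,541.568
Combined rate = 0.00378 + 0.02242 = 0.0262
Old tax = $249,714.96 × 0.0262 = $6,542.531952
New tax = $182,541.568 × 0.0262 = $4,782.5890816
Reduction = $6,542.531952 − $4,782.5890816 = $1,759.9428704

$1,760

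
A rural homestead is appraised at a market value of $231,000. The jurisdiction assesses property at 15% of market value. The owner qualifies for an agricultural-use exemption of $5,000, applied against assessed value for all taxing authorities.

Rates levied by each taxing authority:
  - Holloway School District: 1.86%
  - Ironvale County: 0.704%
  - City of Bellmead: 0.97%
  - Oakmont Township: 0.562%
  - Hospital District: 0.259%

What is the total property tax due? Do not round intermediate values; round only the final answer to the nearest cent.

Assessed value = $231,000 × 0.15 = $34,650
Taxable value = $34,650 − $5,000 = $29,650
Holloway School District: $29,650 × 0.0186 = $551.49
Ironvale County: $29,650 × 0.00704 = $208.736
City of Bellmead: $29,650 × 0.0097 = $287.605
Oakmont Township: $29,650 × 0.00562 = $166.633
Hospital District: $29,650 × 0.00259 = $76.7935
Total = $551.49 + $208.736 + $287.605 + $166.633 + $76.7935 = $1,291.2575

$1,291.26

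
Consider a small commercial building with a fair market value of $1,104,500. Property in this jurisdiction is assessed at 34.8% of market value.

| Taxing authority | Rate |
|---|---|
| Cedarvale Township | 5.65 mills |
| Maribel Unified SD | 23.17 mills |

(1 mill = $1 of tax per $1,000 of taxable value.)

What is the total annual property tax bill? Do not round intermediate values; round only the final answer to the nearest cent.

Assessed value = $1,104,500 × 0.348 = $384,366
Cedarvale Township: $384,366 × 0.00565 = $2,171.6679
Maribel Unified SD: $384,366 × 0.02317 = $8,905.76022
Total = $2,171.6679 + $8,905.76022 = $11,077.42812

$11,077.43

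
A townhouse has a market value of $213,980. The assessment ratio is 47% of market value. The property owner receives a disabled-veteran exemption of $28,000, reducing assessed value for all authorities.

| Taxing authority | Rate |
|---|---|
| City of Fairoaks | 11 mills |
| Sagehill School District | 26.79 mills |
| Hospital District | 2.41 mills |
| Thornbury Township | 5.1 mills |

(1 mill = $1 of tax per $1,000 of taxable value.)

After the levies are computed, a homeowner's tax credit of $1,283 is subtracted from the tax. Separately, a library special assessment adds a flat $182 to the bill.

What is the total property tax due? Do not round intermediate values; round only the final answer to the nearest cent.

Assessed value = $213,980 × 0.47 = $100,570.6
Taxable value = $100,570.6 − $28,000 = $72,570.6
City of Fairoaks: $72,570.6 × 0.011 = $798.2766
Sagehill School District: $72,570.6 × 0.02679 = $1,944.166374
Hospital District: $72,570.6 × 0.00241 = $174.895146
Thornbury Township: $72,570.6 × 0.0051 = $370.11006
Levies subtotal = $3,287.44818
After credit = $3,287.44818 − $1,283 = $2,004.44818
Total = $2,004.44818 + $182 = $2,186.44818

$2,186.45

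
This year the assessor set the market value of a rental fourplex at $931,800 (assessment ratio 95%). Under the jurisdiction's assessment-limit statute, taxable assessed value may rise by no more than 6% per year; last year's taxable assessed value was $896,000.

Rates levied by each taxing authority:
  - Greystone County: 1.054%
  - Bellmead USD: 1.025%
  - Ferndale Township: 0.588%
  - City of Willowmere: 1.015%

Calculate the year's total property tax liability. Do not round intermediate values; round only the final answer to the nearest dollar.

$32,593

Uncapped assessed value = $931,800 × 0.95 = $885,210
Cap limit = $896,000 × 1.06 = $949,760
Taxable assessed value = min($885,210, $949,760) = $885,210 (cap does not bind)
Greystone County: $885,210 × 0.01054 = $9,330.1134
Bellmead USD: $885,210 × 0.01025 = $9,073.4025
Ferndale Township: $885,210 × 0.00588 = $5,205.0348
City of Willowmere: $885,210 × 0.01015 = $8,984.8815
Total = $32,593.4322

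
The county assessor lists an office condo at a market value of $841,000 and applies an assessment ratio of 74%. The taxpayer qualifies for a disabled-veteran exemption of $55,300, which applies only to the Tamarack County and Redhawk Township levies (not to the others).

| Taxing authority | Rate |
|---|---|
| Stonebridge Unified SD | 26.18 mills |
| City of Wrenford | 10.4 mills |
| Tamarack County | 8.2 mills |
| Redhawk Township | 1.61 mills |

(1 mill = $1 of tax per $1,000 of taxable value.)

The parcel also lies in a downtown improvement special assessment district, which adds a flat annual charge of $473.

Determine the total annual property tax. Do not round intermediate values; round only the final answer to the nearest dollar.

$28,801

Assessed value = $841,000 × 0.74 = $622,340
Stonebridge Unified SD: $622,340 × 0.02618 = $16,292.8612
City of Wrenford: $622,340 × 0.0104 = $6,472.336
Tamarack County: ($622,340 − $55,300) × 0.0082 = $567,040 × 0.0082 = $4,649.728
Redhawk Township: ($622,340 − $55,300) × 0.00161 = $567,040 × 0.00161 = $912.9344
Levies subtotal = $28,327.8596
Total = $28,327.8596 + $473 = $28,800.8596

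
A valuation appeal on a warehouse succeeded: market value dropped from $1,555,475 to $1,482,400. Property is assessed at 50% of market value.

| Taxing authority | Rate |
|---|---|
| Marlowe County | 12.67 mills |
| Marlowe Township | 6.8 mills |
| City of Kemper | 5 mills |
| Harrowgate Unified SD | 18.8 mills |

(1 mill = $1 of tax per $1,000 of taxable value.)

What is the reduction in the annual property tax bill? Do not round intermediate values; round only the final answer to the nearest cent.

Old assessed value = $1,555,475 × 0.5 = $777,737.5
New assessed value = $1,482,400 × 0.5 = $741,200
Combined rate = 0.01267 + 0.0068 + 0.005 + 0.0188 = 0.04327
Old tax = $777,737.5 × 0.04327 = $33,652.701625
New tax = $741,200 × 0.04327 = $32,071.724
Reduction = $33,652.701625 − $32,071.724 = $1,580.977625

$1,580.98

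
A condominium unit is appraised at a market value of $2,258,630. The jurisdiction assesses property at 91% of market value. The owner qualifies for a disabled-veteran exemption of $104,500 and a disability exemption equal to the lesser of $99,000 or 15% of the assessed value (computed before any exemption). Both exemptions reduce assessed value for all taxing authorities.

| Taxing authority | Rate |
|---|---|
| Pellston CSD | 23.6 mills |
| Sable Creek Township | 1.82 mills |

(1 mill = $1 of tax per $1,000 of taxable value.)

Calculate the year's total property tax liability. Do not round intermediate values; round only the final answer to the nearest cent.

$47,074.11

Assessed value = $2,258,630 × 0.91 = $2,055,353.3
Disability exemption = min($99,000, 15% × $2,055,353.3) = min($99,000, $308,302.995) = $99,000 (dollar cap binds)
Taxable value = $2,055,353.3 − $104,500 − $99,000 = $1,851,853.3
Pellston CSD: $1,851,853.3 × 0.0236 = $43,703.73788
Sable Creek Township: $1,851,853.3 × 0.00182 = $3,370.373006
Total = $47,074.110886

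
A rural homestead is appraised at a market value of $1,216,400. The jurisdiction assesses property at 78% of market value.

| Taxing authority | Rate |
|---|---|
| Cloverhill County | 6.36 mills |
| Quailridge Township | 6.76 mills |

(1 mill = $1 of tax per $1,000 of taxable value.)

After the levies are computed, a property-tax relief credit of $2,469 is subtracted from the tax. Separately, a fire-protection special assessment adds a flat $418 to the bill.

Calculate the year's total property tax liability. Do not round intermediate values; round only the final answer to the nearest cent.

Assessed value = $1,216,400 × 0.78 = $948,792
Cloverhill County: $948,792 × 0.00636 = $6,034.31712
Quailridge Township: $948,792 × 0.00676 = $6,413.83392
Levies subtotal = $12,448.15104
After credit = $12,448.15104 − $2,469 = $9,979.15104
Total = $9,979.15104 + $418 = $10,397.15104

$10,397.15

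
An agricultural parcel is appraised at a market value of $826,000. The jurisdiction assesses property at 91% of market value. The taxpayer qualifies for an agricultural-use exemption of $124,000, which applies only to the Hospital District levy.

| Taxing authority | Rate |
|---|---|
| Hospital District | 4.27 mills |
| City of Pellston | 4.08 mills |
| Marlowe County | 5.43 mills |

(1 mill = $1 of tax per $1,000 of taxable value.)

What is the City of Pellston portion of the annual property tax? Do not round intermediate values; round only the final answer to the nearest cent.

$3,066.77

Assessed value = $826,000 × 0.91 = $751,660
City of Pellston taxable value = $751,660 (exemption does not apply)
City of Pellston levy = $751,660 × 0.00408 = $3,066.7728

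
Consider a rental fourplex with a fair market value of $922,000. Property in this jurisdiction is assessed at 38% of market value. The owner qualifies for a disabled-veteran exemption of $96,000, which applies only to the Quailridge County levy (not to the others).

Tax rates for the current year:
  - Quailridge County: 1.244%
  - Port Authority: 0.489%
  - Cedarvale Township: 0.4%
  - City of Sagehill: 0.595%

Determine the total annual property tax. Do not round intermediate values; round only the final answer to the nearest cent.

Assessed value = $922,000 × 0.38 = $350,360
Quailridge County: ($350,360 − $96,000) × 0.01244 = $254,360 × 0.01244 = $3,164.2384
Port Authority: $350,360 × 0.00489 = $1,713.2604
Cedarvale Township: $350,360 × 0.004 = $1,401.44
City of Sagehill: $350,360 × 0.00595 = $2,084.642
Total = $8,363.5808

$8,363.58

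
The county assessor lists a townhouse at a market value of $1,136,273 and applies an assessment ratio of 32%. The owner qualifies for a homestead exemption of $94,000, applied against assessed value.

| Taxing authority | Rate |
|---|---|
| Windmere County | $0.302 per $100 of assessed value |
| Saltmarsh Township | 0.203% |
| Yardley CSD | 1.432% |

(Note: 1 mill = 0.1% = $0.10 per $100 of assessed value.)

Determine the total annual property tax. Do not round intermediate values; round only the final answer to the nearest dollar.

Assessed value = $1,136,273 × 0.32 = $363,607.36
Taxable value = $363,607.36 − $94,000 = $269,607.36
Windmere County: $269,607.36 × 0.00302 = $814.2142272
Saltmarsh Township: $269,607.36 × 0.00203 = $547.3029408
Yardley CSD: $269,607.36 × 0.01432 = $3,860.7773952
Total = $5,222.2945632

$5,222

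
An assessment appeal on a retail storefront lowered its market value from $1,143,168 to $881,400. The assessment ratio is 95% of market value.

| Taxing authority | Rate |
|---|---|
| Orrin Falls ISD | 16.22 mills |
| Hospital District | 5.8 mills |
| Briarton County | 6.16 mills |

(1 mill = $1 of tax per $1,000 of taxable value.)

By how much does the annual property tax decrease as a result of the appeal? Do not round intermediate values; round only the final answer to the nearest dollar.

Old assessed value = $1,143,168 × 0.95 = $1,086,009.6
New assessed value = $881,400 × 0.95 = $837,330
Combined rate = 0.01622 + 0.0058 + 0.00616 = 0.02818
Old tax = $1,086,009.6 × 0.02818 = $30,603.750528
New tax = $837,330 × 0.02818 = $23,595.9594
Reduction = $30,603.750528 − $23,595.9594 = $7,007.791128

$7,008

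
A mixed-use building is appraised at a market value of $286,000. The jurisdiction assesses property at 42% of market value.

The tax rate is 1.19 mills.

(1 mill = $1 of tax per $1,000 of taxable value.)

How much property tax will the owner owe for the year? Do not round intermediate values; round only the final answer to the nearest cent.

$142.94

Assessed value = $286,000 × 0.42 = $120,120
Tax = $120,120 × 0.00119 = $142.9428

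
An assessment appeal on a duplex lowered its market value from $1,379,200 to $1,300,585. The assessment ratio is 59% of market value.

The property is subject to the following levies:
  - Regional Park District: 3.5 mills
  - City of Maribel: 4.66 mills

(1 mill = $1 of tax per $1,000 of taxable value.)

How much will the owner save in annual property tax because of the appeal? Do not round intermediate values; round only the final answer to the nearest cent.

Old assessed value = $1,379,200 × 0.59 = $813,728
New assessed value = $1,300,585 × 0.59 = $767,345.15
Combined rate = 0.0035 + 0.00466 = 0.00816
Old tax = $813,728 × 0.00816 = $6,640.02048
New tax = $767,345.15 × 0.00816 = $6,261.536424
Reduction = $6,640.02048 − $6,261.536424 = $378.484056

$378.48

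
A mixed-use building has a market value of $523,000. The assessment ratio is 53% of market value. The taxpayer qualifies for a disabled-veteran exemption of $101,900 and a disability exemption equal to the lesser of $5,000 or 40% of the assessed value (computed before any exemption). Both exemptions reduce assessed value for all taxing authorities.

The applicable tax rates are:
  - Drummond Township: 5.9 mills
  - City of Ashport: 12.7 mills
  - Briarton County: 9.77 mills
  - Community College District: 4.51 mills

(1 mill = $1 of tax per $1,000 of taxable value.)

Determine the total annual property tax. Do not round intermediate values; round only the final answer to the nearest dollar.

$5,599

Assessed value = $523,000 × 0.53 = $277,190
Disability exemption = min($5,000, 40% × $277,190) = min($5,000, $110,876) = $5,000 (dollar cap binds)
Taxable value = $277,190 − $101,900 − $5,000 = $170,290
Drummond Township: $170,290 × 0.0059 = $1,004.711
City of Ashport: $170,290 × 0.0127 = $2,162.683
Briarton County: $170,290 × 0.00977 = $1,663.7333
Community College District: $170,290 × 0.00451 = $768.0079
Total = $5,599.1352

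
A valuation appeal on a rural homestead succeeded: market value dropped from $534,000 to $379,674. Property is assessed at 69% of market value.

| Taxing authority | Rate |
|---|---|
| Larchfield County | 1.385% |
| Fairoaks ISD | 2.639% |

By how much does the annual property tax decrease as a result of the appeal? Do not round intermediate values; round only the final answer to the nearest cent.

$4,284.95

Old assessed value = $534,000 × 0.69 = $368,460
New assessed value = $379,674 × 0.69 = $261,975.06
Combined rate = 0.01385 + 0.02639 = 0.04024
Old tax = $368,460 × 0.04024 = $14,826.8304
New tax = $261,975.06 × 0.04024 = $10,541.8764144
Reduction = $14,826.8304 − $10,541.8764144 = $4,284.9539856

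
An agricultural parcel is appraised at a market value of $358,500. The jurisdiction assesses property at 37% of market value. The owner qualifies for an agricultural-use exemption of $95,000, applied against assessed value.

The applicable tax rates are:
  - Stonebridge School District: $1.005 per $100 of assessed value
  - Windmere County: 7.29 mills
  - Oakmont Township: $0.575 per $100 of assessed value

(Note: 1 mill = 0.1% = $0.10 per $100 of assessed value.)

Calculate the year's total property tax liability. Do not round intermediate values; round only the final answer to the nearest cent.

$869.22

Assessed value = $358,500 × 0.37 = $132,645
Taxable value = $132,645 − $95,000 = $37,645
Stonebridge School District: $37,645 × 0.01005 = $378.33225
Windmere County: $37,645 × 0.00729 = $274.43205
Oakmont Township: $37,645 × 0.00575 = $216.45875
Total = $869.22305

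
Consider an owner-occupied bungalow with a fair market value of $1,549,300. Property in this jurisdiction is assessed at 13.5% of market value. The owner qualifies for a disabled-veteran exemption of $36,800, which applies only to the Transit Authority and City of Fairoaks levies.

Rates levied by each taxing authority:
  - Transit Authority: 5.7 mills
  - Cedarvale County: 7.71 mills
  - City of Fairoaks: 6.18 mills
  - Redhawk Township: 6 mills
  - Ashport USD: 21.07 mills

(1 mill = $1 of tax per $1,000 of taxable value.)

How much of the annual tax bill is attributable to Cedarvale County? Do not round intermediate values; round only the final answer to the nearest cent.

Assessed value = $1,549,300 × 0.135 = $209,155.5
Cedarvale County taxable value = $209,155.5 (exemption does not apply)
Cedarvale County levy = $209,155.5 × 0.00771 = $1,612.588905

$1,612.59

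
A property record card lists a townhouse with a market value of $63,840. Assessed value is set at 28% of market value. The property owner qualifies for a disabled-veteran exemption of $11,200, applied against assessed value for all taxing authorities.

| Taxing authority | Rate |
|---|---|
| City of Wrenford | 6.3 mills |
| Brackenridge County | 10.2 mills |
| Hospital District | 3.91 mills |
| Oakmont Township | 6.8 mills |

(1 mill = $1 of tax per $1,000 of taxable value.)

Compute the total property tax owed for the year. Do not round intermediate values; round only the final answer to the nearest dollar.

Assessed value = $63,840 × 0.28 = $17,875.2
Taxable value = $17,875.2 − $11,200 = $6,675.2
City of Wrenford: $6,675.2 × 0.0063 = $42.05376
Brackenridge County: $6,675.2 × 0.0102 = $68.08704
Hospital District: $6,675.2 × 0.00391 = $26.100032
Oakmont Township: $6,675.2 × 0.0068 = $45.39136
Total = $42.05376 + $68.08704 + $26.100032 + $45.39136 = $181.632192

$182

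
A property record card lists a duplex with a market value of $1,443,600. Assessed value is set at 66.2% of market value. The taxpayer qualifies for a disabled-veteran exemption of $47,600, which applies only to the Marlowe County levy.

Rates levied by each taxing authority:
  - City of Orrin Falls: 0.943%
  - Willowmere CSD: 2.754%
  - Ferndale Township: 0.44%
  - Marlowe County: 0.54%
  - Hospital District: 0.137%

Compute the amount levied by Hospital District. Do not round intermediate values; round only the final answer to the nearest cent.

$1,309.26

Assessed value = $1,443,600 × 0.662 = $955,663.2
Hospital District taxable value = $955,663.2 (exemption does not apply)
Hospital District levy = $955,663.2 × 0.00137 = $1,309.258584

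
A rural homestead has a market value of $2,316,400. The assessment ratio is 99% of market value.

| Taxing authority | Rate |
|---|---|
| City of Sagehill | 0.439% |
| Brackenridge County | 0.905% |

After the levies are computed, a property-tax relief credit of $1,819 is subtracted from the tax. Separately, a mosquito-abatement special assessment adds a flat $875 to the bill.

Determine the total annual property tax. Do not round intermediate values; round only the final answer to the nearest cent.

$29,877.09

Assessed value = $2,316,400 × 0.99 = $2,293,236
City of Sagehill: $2,293,236 × 0.00439 = $10,067.30604
Brackenridge County: $2,293,236 × 0.00905 = $20,753.7858
Levies subtotal = $30,821.09184
After credit = $30,821.09184 − $1,819 = $29,002.09184
Total = $29,002.09184 + $875 = $29,877.09184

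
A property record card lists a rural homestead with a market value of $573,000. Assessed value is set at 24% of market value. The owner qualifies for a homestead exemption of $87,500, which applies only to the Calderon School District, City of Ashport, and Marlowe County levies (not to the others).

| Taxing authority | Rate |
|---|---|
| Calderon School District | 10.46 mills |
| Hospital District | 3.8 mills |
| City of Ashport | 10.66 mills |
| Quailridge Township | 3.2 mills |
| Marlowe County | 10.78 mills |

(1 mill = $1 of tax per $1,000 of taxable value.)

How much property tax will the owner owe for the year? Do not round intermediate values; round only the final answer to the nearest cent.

Assessed value = $573,000 × 0.24 = $137,520
Calderon School District: ($137,520 − $87,500) × 0.01046 = $50,020 × 0.01046 = $523.2092
Hospital District: $137,520 × 0.0038 = $522.576
City of Ashport: ($137,520 − $87,500) × 0.01066 = $50,020 × 0.01066 = $533.2132
Quailridge Township: $137,520 × 0.0032 = $440.064
Marlowe County: ($137,520 − $87,500) × 0.01078 = $50,020 × 0.01078 = $539.2156
Total = $2,558.278

$2,558.28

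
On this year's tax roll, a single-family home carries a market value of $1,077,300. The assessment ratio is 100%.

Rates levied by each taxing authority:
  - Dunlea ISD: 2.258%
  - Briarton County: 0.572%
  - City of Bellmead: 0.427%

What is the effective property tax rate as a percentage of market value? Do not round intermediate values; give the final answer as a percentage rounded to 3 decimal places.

Assessed value = $1,077,300 × 1 = $1,077,300
Dunlea ISD: $1,077,300 × 0.02258 = $24,325.434
Briarton County: $1,077,300 × 0.00572 = $6,162.156
City of Bellmead: $1,077,300 × 0.00427 = $4,600.071
Total tax = $35,087.661
Effective rate = $35,087.661 ÷ $1,077,300 = 3.257% of market value

3.257%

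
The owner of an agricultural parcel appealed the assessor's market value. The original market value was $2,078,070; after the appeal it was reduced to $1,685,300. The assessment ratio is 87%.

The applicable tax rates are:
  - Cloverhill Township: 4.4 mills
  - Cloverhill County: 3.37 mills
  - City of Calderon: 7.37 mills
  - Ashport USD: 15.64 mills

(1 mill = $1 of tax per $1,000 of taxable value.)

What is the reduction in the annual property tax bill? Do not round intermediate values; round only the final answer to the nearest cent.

$10,517.83

Old assessed value = $2,078,070 × 0.87 = $1,807,920.9
New assessed value = $1,685,300 × 0.87 = $1,466,211
Combined rate = 0.0044 + 0.00337 + 0.00737 + 0.01564 = 0.03078
Old tax = $1,807,920.9 × 0.03078 = $55,647.805302
New tax = $1,466,211 × 0.03078 = $45,129.97458
Reduction = $55,647.805302 − $45,129.97458 = $10,517.830722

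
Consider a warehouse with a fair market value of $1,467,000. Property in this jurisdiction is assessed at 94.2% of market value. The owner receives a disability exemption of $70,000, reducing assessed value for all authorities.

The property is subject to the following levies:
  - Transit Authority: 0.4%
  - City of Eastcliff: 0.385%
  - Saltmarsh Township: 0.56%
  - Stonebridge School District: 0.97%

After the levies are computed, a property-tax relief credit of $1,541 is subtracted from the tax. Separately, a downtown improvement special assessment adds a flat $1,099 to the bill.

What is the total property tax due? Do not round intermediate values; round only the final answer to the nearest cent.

Assessed value = $1,467,000 × 0.942 = $1,381,914
Taxable value = $1,381,914 − $70,000 = $1,311,914
Transit Authority: $1,311,914 × 0.004 = $5,247.656
City of Eastcliff: $1,311,914 × 0.00385 = $5,050.8689
Saltmarsh Township: $1,311,914 × 0.0056 = $7,346.7184
Stonebridge School District: $1,311,914 × 0.0097 = $12,725.5658
Levies subtotal = $30,370.8091
After credit = $30,370.8091 − $1,541 = $28,829.8091
Total = $28,829.8091 + $1,099 = $29,928.8091

$29,928.81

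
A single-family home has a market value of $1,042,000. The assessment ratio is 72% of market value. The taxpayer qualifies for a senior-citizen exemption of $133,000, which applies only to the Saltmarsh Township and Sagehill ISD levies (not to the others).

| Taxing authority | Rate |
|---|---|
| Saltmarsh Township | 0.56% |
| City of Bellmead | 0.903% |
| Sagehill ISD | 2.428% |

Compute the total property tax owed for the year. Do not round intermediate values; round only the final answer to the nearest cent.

Assessed value = $1,042,000 × 0.72 = $750,240
Saltmarsh Township: ($750,240 − $133,000) × 0.0056 = $617,240 × 0.0056 = $3,456.544
City of Bellmead: $750,240 × 0.00903 = $6,774.6672
Sagehill ISD: ($750,240 − $133,000) × 0.02428 = $617,240 × 0.02428 = $14,986.5872
Total = $25,217.7984

$25,217.80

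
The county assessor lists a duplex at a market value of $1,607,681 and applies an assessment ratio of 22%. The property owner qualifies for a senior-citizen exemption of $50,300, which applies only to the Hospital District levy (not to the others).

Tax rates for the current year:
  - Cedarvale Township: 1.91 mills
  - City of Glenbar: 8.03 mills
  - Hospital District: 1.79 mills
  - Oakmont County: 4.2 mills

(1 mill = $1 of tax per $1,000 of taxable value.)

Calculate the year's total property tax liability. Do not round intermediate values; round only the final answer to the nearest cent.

Assessed value = $1,607,681 × 0.22 = $353,689.82
Cedarvale Township: $353,689.82 × 0.00191 = $675.5475562
City of Glenbar: $353,689.82 × 0.00803 = $2,840.1292546
Hospital District: ($353,689.82 − $50,300) × 0.00179 = $303,389.82 × 0.00179 = $543.0677778
Oakmont County: $353,689.82 × 0.0042 = $1,485.497244
Total = $5,544.2418326

$5,544.24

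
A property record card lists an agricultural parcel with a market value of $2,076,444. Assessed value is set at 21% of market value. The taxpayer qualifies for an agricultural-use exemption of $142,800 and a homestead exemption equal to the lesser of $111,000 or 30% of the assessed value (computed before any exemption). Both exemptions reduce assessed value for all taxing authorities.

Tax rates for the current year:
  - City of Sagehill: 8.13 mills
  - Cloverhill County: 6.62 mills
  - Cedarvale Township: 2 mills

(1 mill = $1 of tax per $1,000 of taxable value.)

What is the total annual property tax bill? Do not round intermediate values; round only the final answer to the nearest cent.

$3,052.74

Assessed value = $2,076,444 × 0.21 = $436,053.24
Homestead exemption = min($111,000, 30% × $436,053.24) = min($111,000, $130,815.972) = $111,000 (dollar cap binds)
Taxable value = $436,053.24 − $142,800 − $111,000 = $182,253.24
City of Sagehill: $182,253.24 × 0.00813 = $1,481.7188412
Cloverhill County: $182,253.24 × 0.00662 = $1,206.5164488
Cedarvale Township: $182,253.24 × 0.002 = $364.50648
Total = $3,052.74177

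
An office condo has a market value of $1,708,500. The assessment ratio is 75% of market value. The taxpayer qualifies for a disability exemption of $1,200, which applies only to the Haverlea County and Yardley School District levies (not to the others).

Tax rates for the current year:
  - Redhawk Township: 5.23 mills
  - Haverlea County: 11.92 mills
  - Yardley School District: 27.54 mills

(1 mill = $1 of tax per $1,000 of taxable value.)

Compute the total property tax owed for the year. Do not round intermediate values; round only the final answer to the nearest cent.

Assessed value = $1,708,500 × 0.75 = $1,281,375
Redhawk Township: $1,281,375 × 0.00523 = $6,701.59125
Haverlea County: ($1,281,375 − $1,200) × 0.01192 = $1,280,175 × 0.01192 = $15,259.686
Yardley School District: ($1,281,375 − $1,200) × 0.02754 = $1,280,175 × 0.02754 = $35,256.0195
Total = $57,217.29675

$57,217.30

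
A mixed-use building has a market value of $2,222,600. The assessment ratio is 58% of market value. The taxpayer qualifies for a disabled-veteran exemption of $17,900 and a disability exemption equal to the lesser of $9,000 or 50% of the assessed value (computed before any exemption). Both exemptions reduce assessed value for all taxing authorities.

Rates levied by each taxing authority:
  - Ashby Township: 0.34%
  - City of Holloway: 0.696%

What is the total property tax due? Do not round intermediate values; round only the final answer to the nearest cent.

Assessed value = $2,222,600 × 0.58 = $1,289,108
Disability exemption = min($9,000, 50% × $1,289,108) = min($9,000, $644,554) = $9,000 (dollar cap binds)
Taxable value = $1,289,108 − $17,900 − $9,000 = $1,262,208
Ashby Township: $1,262,208 × 0.0034 = $4,291.5072
City of Holloway: $1,262,208 × 0.00696 = $8,784.96768
Total = $13,076.47488

$13,076.47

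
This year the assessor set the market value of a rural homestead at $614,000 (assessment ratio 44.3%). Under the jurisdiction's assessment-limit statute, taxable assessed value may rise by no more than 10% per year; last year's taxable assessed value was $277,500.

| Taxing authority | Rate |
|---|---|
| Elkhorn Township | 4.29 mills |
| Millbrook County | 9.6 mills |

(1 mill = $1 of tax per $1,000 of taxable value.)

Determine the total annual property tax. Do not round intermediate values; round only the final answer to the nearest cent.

Uncapped assessed value = $614,000 × 0.443 = $272,002
Cap limit = $277,500 × 1.1 = $305,250
Taxable assessed value = min($272,002, $305,250) = $272,002 (cap does not bind)
Elkhorn Township: $272,002 × 0.00429 = $1,166.88858
Millbrook County: $272,002 × 0.0096 = $2,611.2192
Total = $3,778.10778

$3,778.11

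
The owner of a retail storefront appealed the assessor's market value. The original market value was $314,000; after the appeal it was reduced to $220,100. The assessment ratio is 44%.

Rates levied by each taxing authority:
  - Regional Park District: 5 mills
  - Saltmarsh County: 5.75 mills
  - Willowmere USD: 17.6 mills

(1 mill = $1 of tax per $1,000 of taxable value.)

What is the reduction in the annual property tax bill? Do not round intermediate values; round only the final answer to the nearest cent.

Old assessed value = $314,000 × 0.44 = $138,160
New assessed value = $220,100 × 0.44 = $96,844
Combined rate = 0.005 + 0.00575 + 0.0176 = 0.02835
Old tax = $138,160 × 0.02835 = $3,916.836
New tax = $96,844 × 0.02835 = $2,745.5274
Reduction = $3,916.836 − $2,745.5274 = $1,171.3086

$1,171.31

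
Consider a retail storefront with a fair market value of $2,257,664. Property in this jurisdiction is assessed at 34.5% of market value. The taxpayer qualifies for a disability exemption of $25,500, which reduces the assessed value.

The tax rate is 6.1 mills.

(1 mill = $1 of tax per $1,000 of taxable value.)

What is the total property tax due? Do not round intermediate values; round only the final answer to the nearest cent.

Assessed value = $2,257,664 × 0.345 = $778,894.08
Taxable value = $778,894.08 − $25,500 = $753,394.08
Tax = $753,394.08 × 0.0061 = $4,595.703888

$4,595.70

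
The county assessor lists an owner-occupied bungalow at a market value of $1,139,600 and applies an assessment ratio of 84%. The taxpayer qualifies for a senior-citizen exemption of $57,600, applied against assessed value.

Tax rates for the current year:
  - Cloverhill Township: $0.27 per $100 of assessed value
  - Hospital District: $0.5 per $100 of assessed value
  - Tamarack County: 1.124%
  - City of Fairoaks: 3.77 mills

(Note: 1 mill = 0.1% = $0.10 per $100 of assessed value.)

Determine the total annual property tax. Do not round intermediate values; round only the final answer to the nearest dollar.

$20,431

Assessed value = $1,139,600 × 0.84 = $957,264
Taxable value = $957,264 − $57,600 = $899,664
Cloverhill Township: $899,664 × 0.0027 = $2,429.0928
Hospital District: $899,664 × 0.005 = $4,498.32
Tamarack County: $899,664 × 0.01124 = $10,112.22336
City of Fairoaks: $899,664 × 0.00377 = $3,391.73328
Total = $20,431.36944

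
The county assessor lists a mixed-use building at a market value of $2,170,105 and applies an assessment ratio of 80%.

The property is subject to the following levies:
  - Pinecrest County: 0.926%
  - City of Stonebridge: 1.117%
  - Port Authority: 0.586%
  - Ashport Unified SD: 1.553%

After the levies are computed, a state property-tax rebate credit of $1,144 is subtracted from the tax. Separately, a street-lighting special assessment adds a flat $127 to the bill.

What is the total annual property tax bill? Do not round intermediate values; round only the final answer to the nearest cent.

$71,586.03

Assessed value = $2,170,105 × 0.8 = $1,736,084
Pinecrest County: $1,736,084 × 0.00926 = $16,076.13784
City of Stonebridge: $1,736,084 × 0.01117 = $19,392.05828
Port Authority: $1,736,084 × 0.00586 = $10,173.45224
Ashport Unified SD: $1,736,084 × 0.01553 = $26,961.38452
Levies subtotal = $72,603.03288
After credit = $72,603.03288 − $1,144 = $71,459.03288
Total = $71,459.03288 + $127 = $71,586.03288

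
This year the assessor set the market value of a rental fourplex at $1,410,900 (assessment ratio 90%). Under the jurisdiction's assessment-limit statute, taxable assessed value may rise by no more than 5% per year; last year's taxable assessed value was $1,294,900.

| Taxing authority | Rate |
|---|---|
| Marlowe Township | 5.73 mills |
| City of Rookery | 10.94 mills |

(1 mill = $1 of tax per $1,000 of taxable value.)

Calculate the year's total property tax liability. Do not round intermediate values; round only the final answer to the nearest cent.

Uncapped assessed value = $1,410,900 × 0.9 = $1,269,810
Cap limit = $1,294,900 × 1.05 = $1,359,645
Taxable assessed value = min($1,269,810, $1,359,645) = $1,269,810 (cap does not bind)
Marlowe Township: $1,269,810 × 0.00573 = $7,276.0113
City of Rookery: $1,269,810 × 0.01094 = $13,891.7214
Total = $21,167.7327

$21,167.73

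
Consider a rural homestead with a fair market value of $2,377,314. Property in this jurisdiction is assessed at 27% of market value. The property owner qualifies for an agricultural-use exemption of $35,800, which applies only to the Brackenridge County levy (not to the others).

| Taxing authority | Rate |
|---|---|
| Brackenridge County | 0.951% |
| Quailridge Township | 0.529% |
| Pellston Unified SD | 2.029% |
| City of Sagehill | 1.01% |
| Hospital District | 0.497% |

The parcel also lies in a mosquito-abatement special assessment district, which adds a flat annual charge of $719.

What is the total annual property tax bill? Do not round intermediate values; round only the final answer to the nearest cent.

$32,574.98

Assessed value = $2,377,314 × 0.27 = $641,874.78
Brackenridge County: ($641,874.78 − $35,800) × 0.00951 = $606,074.78 × 0.00951 = $5,763.7711578
Quailridge Township: $641,874.78 × 0.00529 = $3,395.5175862
Pellston Unified SD: $641,874.78 × 0.02029 = $13,023.6392862
City of Sagehill: $641,874.78 × 0.0101 = $6,482.935278
Hospital District: $641,874.78 × 0.00497 = $3,190.1176566
Levies subtotal = $31,855.9809648
Total = $31,855.9809648 + $719 = $32,574.9809648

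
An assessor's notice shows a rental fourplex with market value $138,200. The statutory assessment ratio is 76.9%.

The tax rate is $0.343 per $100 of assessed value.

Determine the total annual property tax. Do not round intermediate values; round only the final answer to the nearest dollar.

Assessed value = $138,200 × 0.769 = $106,275.8
Tax = $106,275.8 × 0.00343 = $364.525994

$365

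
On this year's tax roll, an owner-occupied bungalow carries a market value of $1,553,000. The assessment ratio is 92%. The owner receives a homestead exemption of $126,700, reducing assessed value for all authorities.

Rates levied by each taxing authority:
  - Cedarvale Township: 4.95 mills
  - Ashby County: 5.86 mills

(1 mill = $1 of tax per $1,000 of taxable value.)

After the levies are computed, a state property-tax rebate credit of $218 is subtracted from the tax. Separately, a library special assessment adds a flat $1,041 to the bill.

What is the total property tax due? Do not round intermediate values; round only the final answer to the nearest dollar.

$14,898

Assessed value = $1,553,000 × 0.92 = $1,428,760
Taxable value = $1,428,760 − $126,700 = $1,302,060
Cedarvale Township: $1,302,060 × 0.00495 = $6,445.197
Ashby County: $1,302,060 × 0.00586 = $7,630.0716
Levies subtotal = $14,075.2686
After credit = $14,075.2686 − $218 = $13,857.2686
Total = $13,857.2686 + $1,041 = $14,898.2686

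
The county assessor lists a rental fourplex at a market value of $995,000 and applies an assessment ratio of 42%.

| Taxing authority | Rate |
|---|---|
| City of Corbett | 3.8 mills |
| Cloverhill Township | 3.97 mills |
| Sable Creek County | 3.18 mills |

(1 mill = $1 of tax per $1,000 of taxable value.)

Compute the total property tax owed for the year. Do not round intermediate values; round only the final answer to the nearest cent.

$4,576.01

Assessed value = $995,000 × 0.42 = $417,900
City of Corbett: $417,900 × 0.0038 = $1,588.02
Cloverhill Township: $417,900 × 0.00397 = $1,659.063
Sable Creek County: $417,900 × 0.00318 = $1,328.922
Total = $1,588.02 + $1,659.063 + $1,328.922 = $4,576.005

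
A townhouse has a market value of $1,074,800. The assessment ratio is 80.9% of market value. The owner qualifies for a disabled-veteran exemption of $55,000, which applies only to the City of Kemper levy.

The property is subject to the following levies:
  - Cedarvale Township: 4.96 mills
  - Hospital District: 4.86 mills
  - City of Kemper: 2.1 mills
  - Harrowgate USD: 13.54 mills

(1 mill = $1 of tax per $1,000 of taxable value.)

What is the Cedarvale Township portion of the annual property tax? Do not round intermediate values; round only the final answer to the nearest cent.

$4,312.79

Assessed value = $1,074,800 × 0.809 = $869,513.2
Cedarvale Township taxable value = $869,513.2 (exemption does not apply)
Cedarvale Township levy = $869,513.2 × 0.00496 = $4,312.785472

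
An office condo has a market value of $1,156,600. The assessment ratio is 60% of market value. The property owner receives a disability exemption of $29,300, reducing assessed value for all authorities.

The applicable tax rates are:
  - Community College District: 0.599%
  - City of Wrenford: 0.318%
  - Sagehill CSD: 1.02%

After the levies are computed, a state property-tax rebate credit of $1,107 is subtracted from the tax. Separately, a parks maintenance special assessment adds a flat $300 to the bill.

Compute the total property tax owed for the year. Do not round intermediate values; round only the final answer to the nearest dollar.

$12,067

Assessed value = $1,156,600 × 0.6 = $693,960
Taxable value = $693,960 − $29,300 = $664,660
Community College District: $664,660 × 0.00599 = $3,981.3134
City of Wrenford: $664,660 × 0.00318 = $2,113.6188
Sagehill CSD: $664,660 × 0.0102 = $6,779.532
Levies subtotal = $12,874.4642
After credit = $12,874.4642 − $1,107 = $11,767.4642
Total = $11,767.4642 + $300 = $12,067.4642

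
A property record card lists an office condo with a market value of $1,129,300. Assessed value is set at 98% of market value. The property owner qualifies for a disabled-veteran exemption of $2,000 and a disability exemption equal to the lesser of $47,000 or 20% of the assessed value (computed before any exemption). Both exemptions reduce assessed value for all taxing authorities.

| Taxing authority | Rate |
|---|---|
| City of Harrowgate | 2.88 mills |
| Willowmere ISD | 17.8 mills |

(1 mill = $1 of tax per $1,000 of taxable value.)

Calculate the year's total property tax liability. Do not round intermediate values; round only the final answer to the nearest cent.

Assessed value = $1,129,300 × 0.98 = $1,106,714
Disability exemption = min($47,000, 20% × $1,106,714) = min($47,000, $221,342.8) = $47,000 (dollar cap binds)
Taxable value = $1,106,714 − $2,000 − $47,000 = $1,057,714
City of Harrowgate: $1,057,714 × 0.00288 = $3,046.21632
Willowmere ISD: $1,057,714 × 0.0178 = $18,827.3092
Total = $21,873.52552

$21,873.53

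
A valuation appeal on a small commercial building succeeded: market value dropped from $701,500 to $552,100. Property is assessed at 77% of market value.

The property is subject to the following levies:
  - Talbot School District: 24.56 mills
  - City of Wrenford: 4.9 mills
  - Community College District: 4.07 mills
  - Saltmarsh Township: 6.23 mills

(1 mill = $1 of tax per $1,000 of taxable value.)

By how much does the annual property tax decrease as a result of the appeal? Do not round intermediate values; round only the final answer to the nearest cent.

Old assessed value = $701,500 × 0.77 = $540,155
New assessed value = $552,100 × 0.77 = $425,117
Combined rate = 0.02456 + 0.0049 + 0.00407 + 0.00623 = 0.03976
Old tax = $540,155 × 0.03976 = $21,476.5628
New tax = $425,117 × 0.03976 = $16,902.65192
Reduction = $21,476.5628 − $16,902.65192 = $4,573.91088

$4,573.91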